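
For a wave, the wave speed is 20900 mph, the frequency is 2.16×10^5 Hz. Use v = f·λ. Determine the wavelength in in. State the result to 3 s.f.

Rearranging: λ = v/f.
v = 20900 mph = 9343 m/s; f = 2.16×10^5 Hz.
λ = 0.04326 m
0.04326 m × (1 in / 0.02540 m) = 1.703 in

1.70 in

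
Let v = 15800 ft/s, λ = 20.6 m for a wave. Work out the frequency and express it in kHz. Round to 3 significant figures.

0.234 kHz

Rearranging: f = v/λ.
v = 15800 ft/s = 4816 m/s; λ = 20.6 m.
f = 233.8 Hz
233.8 Hz × (1 kHz / 1000 Hz) = 0.2338 kHz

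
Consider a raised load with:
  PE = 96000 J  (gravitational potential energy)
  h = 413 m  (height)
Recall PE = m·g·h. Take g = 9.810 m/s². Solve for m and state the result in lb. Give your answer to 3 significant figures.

52.2 lb

Rearranging: m = PE/(g·h).
PE = 96000 J; h = 413 m; g = 9.810 m/s².
m = 23.69 kg
23.69 kg × (1 lb / 0.4536 kg) = 52.24 lb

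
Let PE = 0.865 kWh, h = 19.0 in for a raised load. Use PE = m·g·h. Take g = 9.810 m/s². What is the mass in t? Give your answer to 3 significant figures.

Solving PE = m·g·h for m: m = PE/(g·h).
PE = 0.865 kWh = 3.114×10^6 J; h = 19.0 in = 0.4826 m; g = 9.810 m/s².
m = 6.578×10^5 kg
6.578×10^5 kg × (1 t / 1000 kg) = 657.8 t

658 t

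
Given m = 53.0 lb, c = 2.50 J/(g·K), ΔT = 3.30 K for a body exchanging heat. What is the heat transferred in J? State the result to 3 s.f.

1.98×10^5 J

Q is given directly by: Q = mcΔT.
m = 53.0 lb = 24.04 kg; c = 2.50 J/(g·K) = 2500 J/(kg·K); ΔT = 3.30 K.
Q = 1.983×10^5 J  (the unit combination reduces to kg·m²/s² = J)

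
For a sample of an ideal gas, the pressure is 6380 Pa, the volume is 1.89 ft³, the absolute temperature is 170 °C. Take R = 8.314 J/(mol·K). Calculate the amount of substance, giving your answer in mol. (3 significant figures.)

From the ideal-gas law: n = PV/(RT).
P = 6380 Pa; V = 1.89 ft³ = 0.05352 m³; T = 170 °C = 443.1 K; R = 8.314 J/(mol·K).
n = 0.09268 mol

0.0927 mol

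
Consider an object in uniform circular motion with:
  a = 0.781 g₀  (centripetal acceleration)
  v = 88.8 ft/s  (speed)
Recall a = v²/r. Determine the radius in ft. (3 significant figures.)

Rearranging a = v²/r for r: r = v²/a.
a = 0.781 g₀ = 7.659 m/s²; v = 88.8 ft/s = 27.07 m/s.
r = 95.65 m
95.65 m × (1 ft / 0.3048 m) = 313.8 ft

314 ft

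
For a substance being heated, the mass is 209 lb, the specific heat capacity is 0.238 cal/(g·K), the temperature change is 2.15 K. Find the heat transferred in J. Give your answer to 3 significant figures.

Q is given directly by: Q = mcΔT.
m = 209 lb = 94.80 kg; c = 0.238 cal/(g·K) = 995.8 J/(kg·K); ΔT = 2.15 K.
Q = 2.030×10^5 J

2.03×10^5 J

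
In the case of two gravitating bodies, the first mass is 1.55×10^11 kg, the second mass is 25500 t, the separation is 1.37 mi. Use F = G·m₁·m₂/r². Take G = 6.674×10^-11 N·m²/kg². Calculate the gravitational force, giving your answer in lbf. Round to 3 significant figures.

12.2 lbf

Directly: F = Gm₁m₂/r².
m₁ = 1.55×10^11 kg; m₂ = 25500 t = 2.550×10^7 kg; r = 1.37 mi = 2205 m; G = 6.674×10^-11 N·m²/kg².
F = 54.26 N  (the unit combination reduces to kg·m/s² = N)
54.26 N × (1 lbf / 4.448 N) = 12.20 lbf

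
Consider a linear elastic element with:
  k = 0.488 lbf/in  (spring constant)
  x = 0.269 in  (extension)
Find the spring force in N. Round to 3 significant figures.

0.584 N

Directly: F = kx.
k = 0.488 lbf/in = 85.46 N/m; x = 0.269 in = 0.006833 m.
F = 0.5839 N  (the unit combination reduces to kg·m/s² = N)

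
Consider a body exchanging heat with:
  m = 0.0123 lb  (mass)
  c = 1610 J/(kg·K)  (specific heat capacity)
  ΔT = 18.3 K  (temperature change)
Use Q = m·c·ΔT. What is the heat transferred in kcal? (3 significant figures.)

0.0393 kcal

Directly: Q = mcΔT.
m = 0.0123 lb = 0.005579 kg; c = 1610 J/(kg·K); ΔT = 18.3 K.
Q = 164.4 J
164.4 J × (1 kcal / 4184 J) = 0.03929 kcal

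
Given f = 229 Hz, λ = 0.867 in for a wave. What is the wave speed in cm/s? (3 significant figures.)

504 cm/s

v is given directly by: v = fλ.
f = 229 Hz; λ = 0.867 in = 0.02202 m.
v = 5.043 m/s
5.043 m/s × (1 cm/s / 0.01000 m/s) = 504.3 cm/s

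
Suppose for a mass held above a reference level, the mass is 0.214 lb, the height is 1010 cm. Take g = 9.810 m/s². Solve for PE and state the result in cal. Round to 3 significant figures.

2.30 cal

Directly: PE = mgh.
m = 0.214 lb = 0.09707 kg; h = 1010 cm = 10.10 m; g = 9.810 m/s².
PE = 9.618 J
9.618 J × (1 cal / 4.184 J) = 2.299 cal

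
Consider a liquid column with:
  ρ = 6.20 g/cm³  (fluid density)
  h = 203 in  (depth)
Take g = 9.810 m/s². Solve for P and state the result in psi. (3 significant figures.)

45.5 psi

Directly: P = ρgh.
ρ = 6.20 g/cm³ = 6200 kg/m³; h = 203 in = 5.156 m; g = 9.810 m/s².
P = 3.136×10^5 Pa
3.136×10^5 Pa × (1 psi / 6895 Pa) = 45.49 psi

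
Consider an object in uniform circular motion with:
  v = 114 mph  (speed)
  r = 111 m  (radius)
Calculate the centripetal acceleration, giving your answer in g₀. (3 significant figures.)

a is given directly by: a = v²/r.
v = 114 mph = 50.96 m/s; r = 111 m.
a = 23.40 m/s²
23.40 m/s² × (1 g₀ / 9.807 m/s²) = 2.386 g₀

2.39 g₀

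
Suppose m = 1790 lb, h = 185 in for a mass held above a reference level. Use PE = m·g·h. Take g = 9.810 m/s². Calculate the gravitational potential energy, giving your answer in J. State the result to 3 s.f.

Directly: PE = mgh.
m = 1790 lb = 811.9 kg; h = 185 in = 4.699 m; g = 9.810 m/s².
PE = 37428 J  (the unit combination reduces to kg·m²/s² = J)

37400 J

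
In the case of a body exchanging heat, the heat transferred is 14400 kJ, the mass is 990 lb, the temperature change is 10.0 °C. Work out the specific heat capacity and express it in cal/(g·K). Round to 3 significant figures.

0.766 cal/(g·K)

Rearranging Q = m·c·ΔT for c: c = Q/(m·ΔT).
Q = 14400 kJ = 1.440×10^7 J; m = 990 lb = 449.1 kg; ΔT = 10.0 °C = 10.00 K.
c = 3207 J/(kg·K)
3207 J/(kg·K) × (1 cal/(g·K) / 4184 J/(kg·K)) = 0.7664 cal/(g·K)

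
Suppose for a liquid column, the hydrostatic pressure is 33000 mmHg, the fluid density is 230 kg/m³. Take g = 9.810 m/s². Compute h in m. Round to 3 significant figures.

Rearranging P = ρ·g·h for h: h = P/(ρ·g).
P = 33000 mmHg = 4.400×10^6 Pa; ρ = 230 kg/m³; g = 9.810 m/s².
h = 1950 m

1950 m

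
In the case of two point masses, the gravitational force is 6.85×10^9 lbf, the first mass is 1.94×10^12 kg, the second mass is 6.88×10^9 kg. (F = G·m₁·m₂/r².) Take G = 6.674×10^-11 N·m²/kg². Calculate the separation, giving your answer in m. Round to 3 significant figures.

Solving F = G·m₁·m₂/r² for r: r = √(G·m₁m₂/F).
F = 6.85×10^9 lbf = 3.047×10^10 N; m₁ = 1.94×10^12 kg; m₂ = 6.88×10^9 kg; G = 6.674×10^-11 N·m²/kg².
r = 5.407 m

5.41 m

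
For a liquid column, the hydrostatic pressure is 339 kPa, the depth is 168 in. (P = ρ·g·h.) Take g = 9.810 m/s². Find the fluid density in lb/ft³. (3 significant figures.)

506 lb/ft³

Rearranging P = ρ·g·h for ρ: ρ = P/(g·h).
P = 339 kPa = 3.390×10^5 Pa; h = 168 in = 4.267 m; g = 9.810 m/s².
ρ = 8098 kg/m³
8098 kg/m³ × (1 lb/ft³ / 16.02 kg/m³) = 505.6 lb/ft³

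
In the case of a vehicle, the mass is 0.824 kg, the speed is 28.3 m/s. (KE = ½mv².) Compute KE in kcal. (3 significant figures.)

0.0789 kcal

Directly: KE = ½mv².
m = 0.824 kg; v = 28.3 m/s.
KE = 330.0 J  (the unit combination reduces to kg·m²/s² = J)
330.0 J × (1 kcal / 4184 J) = 0.07886 kcal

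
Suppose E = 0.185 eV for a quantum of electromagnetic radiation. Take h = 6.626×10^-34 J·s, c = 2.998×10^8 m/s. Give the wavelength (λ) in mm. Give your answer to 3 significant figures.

Solving E = h·c/λ for λ: λ = hc/E.
E = 0.185 eV = 2.964×10^-20 J; h = 6.626×10^-34 J·s; c = 2.998×10^8 m/s.
λ = 6.702×10^-6 m
6.702×10^-6 m × (1 mm / 0.001000 m) = 0.006702 mm

0.00670 mm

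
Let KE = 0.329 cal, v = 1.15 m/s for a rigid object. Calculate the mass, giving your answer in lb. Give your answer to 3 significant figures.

4.59 lb

Solving KE = ½mv² for m: m = 2·KE/v².
KE = 0.329 cal = 1.377 J; v = 1.15 m/s.
m = 2.082 kg
2.082 kg × (1 lb / 0.4536 kg) = 4.589 lb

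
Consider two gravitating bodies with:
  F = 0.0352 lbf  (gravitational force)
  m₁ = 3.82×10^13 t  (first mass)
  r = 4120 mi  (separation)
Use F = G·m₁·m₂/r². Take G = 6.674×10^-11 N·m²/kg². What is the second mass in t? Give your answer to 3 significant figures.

2700 t

From Newton's law of gravitation: m₂ = F·r²/(G·m₁).
F = 0.0352 lbf = 0.1566 N; m₁ = 3.82×10^13 t = 3.820×10^16 kg; r = 4120 mi = 6.630×10^6 m; G = 6.674×10^-11 N·m²/kg².
m₂ = 2.700×10^6 kg
2.700×10^6 kg × (1 t / 1000 kg) = 2700 t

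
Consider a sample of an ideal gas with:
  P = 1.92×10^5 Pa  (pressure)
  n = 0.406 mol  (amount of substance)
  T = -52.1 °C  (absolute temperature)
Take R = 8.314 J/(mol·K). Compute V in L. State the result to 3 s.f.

3.89 L

From the ideal-gas law: V = nRT/P.
P = 1.92×10^5 Pa; n = 0.406 mol; T = -52.1 °C = 221.0 K; R = 8.314 J/(mol·K).
V = 0.003886 m³
0.003886 m³ × (1 L / 0.001000 m³) = 3.886 L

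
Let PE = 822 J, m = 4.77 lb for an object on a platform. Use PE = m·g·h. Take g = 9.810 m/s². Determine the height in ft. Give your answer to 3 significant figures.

Rearranging PE = m·g·h for h: h = PE/(m·g).
PE = 822 J; m = 4.77 lb = 2.164 kg; g = 9.810 m/s².
h = 38.73 m
38.73 m × (1 ft / 0.3048 m) = 127.1 ft

127 ft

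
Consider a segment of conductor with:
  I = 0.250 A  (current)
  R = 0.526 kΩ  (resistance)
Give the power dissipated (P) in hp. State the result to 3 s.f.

Directly: P = I²R.
I = 0.250 A; R = 0.526 kΩ = 526.0 Ω.
P = 32.88 W  (the unit combination reduces to kg·m²/s³ = W)
32.88 W × (1 hp / 745.7 W) = 0.04409 hp

0.0441 hp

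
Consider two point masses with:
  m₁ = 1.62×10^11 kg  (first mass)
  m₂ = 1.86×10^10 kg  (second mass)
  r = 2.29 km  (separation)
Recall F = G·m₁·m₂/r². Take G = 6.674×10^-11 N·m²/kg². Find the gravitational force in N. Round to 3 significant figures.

From Newton's law of gravitation: F = Gm₁m₂/r².
m₁ = 1.62×10^11 kg; m₂ = 1.86×10^10 kg; r = 2.29 km = 2290 m; G = 6.674×10^-11 N·m²/kg².
F = 38348 N

38300 N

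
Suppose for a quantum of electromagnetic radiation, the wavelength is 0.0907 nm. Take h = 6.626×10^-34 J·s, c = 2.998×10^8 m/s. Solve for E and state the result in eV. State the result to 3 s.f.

13700 eV

Directly: E = hc/λ.
λ = 0.0907 nm = 9.070×10^-11 m; h = 6.626×10^-34 J·s; c = 2.998×10^8 m/s.
E = 2.190×10^-15 J
2.190×10^-15 J × (1 eV / 1.602×10^-19 J) = 13670 eV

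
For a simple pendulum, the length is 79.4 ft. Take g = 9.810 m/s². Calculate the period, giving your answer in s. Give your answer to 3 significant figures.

9.87 s

Directly: T = 2π√(L/g).
L = 79.4 ft = 24.20 m; g = 9.810 m/s².
T = 9.869 s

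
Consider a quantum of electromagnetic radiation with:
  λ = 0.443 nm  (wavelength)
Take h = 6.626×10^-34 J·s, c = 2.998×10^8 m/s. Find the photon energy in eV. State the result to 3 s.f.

2800 eV

E is given directly by: E = hc/λ.
λ = 0.443 nm = 4.430×10^-10 m; h = 6.626×10^-34 J·s; c = 2.998×10^8 m/s.
E = 4.484×10^-16 J
4.484×10^-16 J × (1 eV / 1.602×10^-19 J) = 2799 eV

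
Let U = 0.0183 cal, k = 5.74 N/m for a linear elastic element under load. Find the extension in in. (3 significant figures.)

6.43 in

Rearranging U = ½k·x² for x: x = √(2U/k).
U = 0.0183 cal = 0.07657 J; k = 5.74 N/m.
x = 0.1633 m
0.1633 m × (1 in / 0.02540 m) = 6.431 in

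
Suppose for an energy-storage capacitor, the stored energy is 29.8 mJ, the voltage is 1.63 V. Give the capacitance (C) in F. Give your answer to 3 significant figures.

0.0224 F

Rearranging: C = 2E/V².
E = 29.8 mJ = 0.02980 J; V = 1.63 V.
C = 0.02243 F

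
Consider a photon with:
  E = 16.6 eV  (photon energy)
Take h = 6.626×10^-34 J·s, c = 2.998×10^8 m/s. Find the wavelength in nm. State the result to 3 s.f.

74.7 nm

Rearranging: λ = hc/E.
E = 16.6 eV = 2.660×10^-18 J; h = 6.626×10^-34 J·s; c = 2.998×10^8 m/s.
λ = 7.469×10^-8 m
7.469×10^-8 m × (1 nm / 1.000×10^-9 m) = 74.69 nm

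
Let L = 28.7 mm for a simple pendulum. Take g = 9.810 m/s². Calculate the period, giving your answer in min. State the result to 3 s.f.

Directly: T = 2π√(L/g).
L = 28.7 mm = 0.02870 m; g = 9.810 m/s².
T = 0.3398 s
0.3398 s × (1 min / 60.00 s) = 0.005664 min

0.00566 min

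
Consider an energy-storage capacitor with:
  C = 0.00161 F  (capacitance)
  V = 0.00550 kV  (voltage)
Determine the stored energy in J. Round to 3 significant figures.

Directly: E = ½CV².
C = 0.00161 F; V = 0.00550 kV = 5.500 V.
E = 0.02435 J

0.0244 J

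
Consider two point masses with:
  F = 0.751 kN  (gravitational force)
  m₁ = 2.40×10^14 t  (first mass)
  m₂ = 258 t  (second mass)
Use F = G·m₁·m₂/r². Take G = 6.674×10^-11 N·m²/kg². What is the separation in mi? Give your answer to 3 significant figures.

Rearranging F = G·m₁·m₂/r² for r: r = √(G·m₁m₂/F).
F = 0.751 kN = 751.0 N; m₁ = 2.40×10^14 t = 2.400×10^17 kg; m₂ = 258 t = 2.580×10^5 kg; G = 6.674×10^-11 N·m²/kg².
r = 74180 m
74180 m × (1 mi / 1609 m) = 46.09 mi

46.1 mi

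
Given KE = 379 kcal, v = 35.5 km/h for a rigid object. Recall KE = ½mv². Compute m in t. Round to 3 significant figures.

32.6 t

Rearranging KE = ½mv² for m: m = 2·KE/v².
KE = 379 kcal = 1.586×10^6 J; v = 35.5 km/h = 9.861 m/s.
m = 32614 kg
32614 kg × (1 t / 1000 kg) = 32.61 t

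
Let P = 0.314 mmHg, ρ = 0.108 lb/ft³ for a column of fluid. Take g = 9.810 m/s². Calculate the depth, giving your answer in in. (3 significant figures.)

Rearranging P = ρ·g·h for h: h = P/(ρ·g).
P = 0.314 mmHg = 41.86 Pa; ρ = 0.108 lb/ft³ = 1.730 kg/m³; g = 9.810 m/s².
h = 2.467 m
2.467 m × (1 in / 0.02540 m) = 97.11 in

97.1 in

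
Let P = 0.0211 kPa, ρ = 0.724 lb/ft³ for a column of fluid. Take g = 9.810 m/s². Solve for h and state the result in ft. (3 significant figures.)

0.608 ft

Rearranging: h = P/(ρ·g).
P = 0.0211 kPa = 21.10 Pa; ρ = 0.724 lb/ft³ = 11.60 kg/m³; g = 9.810 m/s².
h = 0.1855 m
0.1855 m × (1 ft / 0.3048 m) = 0.6085 ft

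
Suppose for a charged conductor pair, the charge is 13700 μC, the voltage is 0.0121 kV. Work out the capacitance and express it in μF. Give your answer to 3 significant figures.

Directly: C = Q/V.
Q = 13700 μC = 0.01370 C; V = 0.0121 kV = 12.10 V.
C = 0.001132 F
0.001132 F × (1 μF / 1.000×10^-6 F) = 1132 μF

1130 μF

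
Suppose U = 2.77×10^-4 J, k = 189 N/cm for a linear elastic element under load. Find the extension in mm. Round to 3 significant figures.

0.171 mm

Rearranging U = ½k·x² for x: x = √(2U/k).
U = 2.77×10^-4 J; k = 189 N/cm = 18900 N/m.
x = 1.712×10^-4 m
1.712×10^-4 m × (1 mm / 0.001000 m) = 0.1712 mm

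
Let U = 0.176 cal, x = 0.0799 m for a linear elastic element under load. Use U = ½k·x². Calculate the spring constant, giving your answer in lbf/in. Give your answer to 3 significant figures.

1.32 lbf/in

Rearranging U = ½k·x² for k: k = 2U/x².
U = 0.176 cal = 0.7364 J; x = 0.0799 m.
k = 230.7 N/m
230.7 N/m × (1 lbf/in / 175.1 N/m) = 1.317 lbf/in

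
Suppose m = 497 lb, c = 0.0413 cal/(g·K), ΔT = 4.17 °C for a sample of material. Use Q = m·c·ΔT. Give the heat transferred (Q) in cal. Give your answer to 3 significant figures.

Q is given directly by: Q = mcΔT.
m = 497 lb = 225.4 kg; c = 0.0413 cal/(g·K) = 172.8 J/(kg·K); ΔT = 4.17 °C = 4.170 K.
Q = 1.624×10^5 J
1.624×10^5 J × (1 cal / 4.184 J) = 38825 cal

38800 cal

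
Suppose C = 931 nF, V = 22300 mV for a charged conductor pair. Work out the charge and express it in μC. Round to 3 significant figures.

Rearranging: Q = CV.
C = 931 nF = 9.310×10^-7 F; V = 22300 mV = 22.30 V.
Q = 2.076×10^-5 C
2.076×10^-5 C × (1 μC / 1.000×10^-6 C) = 20.76 μC

20.8 μC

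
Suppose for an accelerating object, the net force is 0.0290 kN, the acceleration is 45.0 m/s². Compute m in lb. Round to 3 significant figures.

1.42 lb

From Newton's second law: m = F/a.
F = 0.0290 kN = 29.00 N; a = 45.0 m/s².
m = 0.6444 kg
0.6444 kg × (1 lb / 0.4536 kg) = 1.421 lb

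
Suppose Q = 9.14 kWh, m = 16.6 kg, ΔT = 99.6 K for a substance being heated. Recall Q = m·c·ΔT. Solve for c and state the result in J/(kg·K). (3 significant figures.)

19900 J/(kg·K)

Solving Q = m·c·ΔT for c: c = Q/(m·ΔT).
Q = 9.14 kWh = 3.290×10^7 J; m = 16.6 kg; ΔT = 99.6 K.
c = 19901 J/(kg·K)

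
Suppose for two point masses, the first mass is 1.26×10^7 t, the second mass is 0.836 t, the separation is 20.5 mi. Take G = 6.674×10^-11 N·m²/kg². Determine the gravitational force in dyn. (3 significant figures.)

F is given directly by: F = Gm₁m₂/r².
m₁ = 1.26×10^7 t = 1.260×10^10 kg; m₂ = 0.836 t = 836.0 kg; r = 20.5 mi = 32992 m; G = 6.674×10^-11 N·m²/kg².
F = 6.459×10^-7 N
6.459×10^-7 N × (1 dyn / 1.000×10^-5 N) = 0.06459 dyn

0.0646 dyn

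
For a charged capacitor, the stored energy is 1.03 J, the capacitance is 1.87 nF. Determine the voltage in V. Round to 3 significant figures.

Solving E = ½C·V² for V: V = √(2E/C).
E = 1.03 J; C = 1.87 nF = 1.870×10^-9 F.
V = 33190 V  (the unit combination reduces to kg·m²/(A·s³) = V)

33200 V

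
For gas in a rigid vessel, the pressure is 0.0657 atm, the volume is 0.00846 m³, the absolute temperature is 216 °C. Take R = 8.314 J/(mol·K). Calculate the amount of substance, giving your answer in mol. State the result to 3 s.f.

Rearranging PV = nRT for n: n = PV/(RT).
P = 0.0657 atm = 6657 Pa; V = 0.00846 m³; T = 216 °C = 489.1 K; R = 8.314 J/(mol·K).
n = 0.01385 mol

0.0138 mol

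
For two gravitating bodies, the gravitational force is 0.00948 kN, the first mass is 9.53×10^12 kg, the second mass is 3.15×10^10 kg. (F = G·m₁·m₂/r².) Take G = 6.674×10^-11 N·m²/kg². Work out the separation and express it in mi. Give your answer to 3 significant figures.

903 mi

Rearranging: r = √(G·m₁m₂/F).
F = 0.00948 kN = 9.480 N; m₁ = 9.53×10^12 kg; m₂ = 3.15×10^10 kg; G = 6.674×10^-11 N·m²/kg².
r = 1.454×10^6 m
1.454×10^6 m × (1 mi / 1609 m) = 903.3 mi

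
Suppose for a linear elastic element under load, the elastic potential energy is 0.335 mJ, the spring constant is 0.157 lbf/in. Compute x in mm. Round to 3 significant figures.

4.94 mm

Rearranging U = ½k·x² for x: x = √(2U/k).
U = 0.335 mJ = 3.350×10^-4 J; k = 0.157 lbf/in = 27.49 N/m.
x = 0.004936 m
0.004936 m × (1 mm / 0.001000 m) = 4.936 mm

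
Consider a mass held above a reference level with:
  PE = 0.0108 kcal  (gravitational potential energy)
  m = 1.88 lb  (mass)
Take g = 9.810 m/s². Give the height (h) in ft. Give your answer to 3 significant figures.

17.7 ft

Solving PE = m·g·h for h: h = PE/(m·g).
PE = 0.0108 kcal = 45.19 J; m = 1.88 lb = 0.8528 kg; g = 9.810 m/s².
h = 5.402 m
5.402 m × (1 ft / 0.3048 m) = 17.72 ft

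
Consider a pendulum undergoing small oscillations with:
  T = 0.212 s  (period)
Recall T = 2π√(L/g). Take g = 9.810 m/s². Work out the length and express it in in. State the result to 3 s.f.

Rearranging: L = g·(T/2π)².
T = 0.212 s; g = 9.810 m/s².
L = 0.01117 m
0.01117 m × (1 in / 0.02540 m) = 0.4397 in

0.440 in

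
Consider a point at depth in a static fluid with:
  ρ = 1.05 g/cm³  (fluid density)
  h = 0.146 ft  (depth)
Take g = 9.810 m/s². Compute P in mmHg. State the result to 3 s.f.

3.44 mmHg

Directly: P = ρgh.
ρ = 1.05 g/cm³ = 1050 kg/m³; h = 0.146 ft = 0.04450 m; g = 9.810 m/s².
P = 458.4 Pa
458.4 Pa × (1 mmHg / 133.3 Pa) = 3.438 mmHg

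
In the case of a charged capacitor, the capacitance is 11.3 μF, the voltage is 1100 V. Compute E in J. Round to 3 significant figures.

6.84 J

Directly: E = ½CV².
C = 11.3 μF = 1.130×10^-5 F; V = 1100 V.
E = 6.837 J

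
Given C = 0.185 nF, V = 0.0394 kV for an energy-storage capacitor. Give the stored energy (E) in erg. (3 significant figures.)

Directly: E = ½CV².
C = 0.185 nF = 1.850×10^-10 F; V = 0.0394 kV = 39.40 V.
E = 1.436×10^-7 J  (the unit combination reduces to kg·m²/s² = J)
1.436×10^-7 J × (1 erg / 1.000×10^-7 J) = 1.436 erg

1.44 erg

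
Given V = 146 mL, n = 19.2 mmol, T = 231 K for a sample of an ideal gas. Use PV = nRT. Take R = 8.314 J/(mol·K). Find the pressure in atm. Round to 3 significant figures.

2.49 atm

From the ideal-gas law: P = nRT/V.
V = 146 mL = 1.460×10^-4 m³; n = 19.2 mmol = 0.01920 mol; T = 231 K; R = 8.314 J/(mol·K).
P = 2.526×10^5 Pa
2.526×10^5 Pa × (1 atm / 1.013×10^5 Pa) = 2.493 atm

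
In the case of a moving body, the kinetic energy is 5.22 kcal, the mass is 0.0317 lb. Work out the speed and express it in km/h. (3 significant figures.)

6270 km/h

Rearranging KE = ½mv² for v: v = √(2·KE/m).
KE = 5.22 kcal = 21840 J; m = 0.0317 lb = 0.01438 kg.
v = 1743 m/s
1743 m/s × (1 km/h / 0.2778 m/s) = 6275 km/h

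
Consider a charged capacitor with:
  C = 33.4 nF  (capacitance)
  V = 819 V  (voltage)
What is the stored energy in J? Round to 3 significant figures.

0.0112 J

Directly: E = ½CV².
C = 33.4 nF = 3.340×10^-8 F; V = 819 V.
E = 0.01120 J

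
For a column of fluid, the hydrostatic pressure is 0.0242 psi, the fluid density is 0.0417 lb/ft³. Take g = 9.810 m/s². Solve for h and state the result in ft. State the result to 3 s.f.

83.5 ft

Rearranging: h = P/(ρ·g).
P = 0.0242 psi = 166.9 Pa; ρ = 0.0417 lb/ft³ = 0.6680 kg/m³; g = 9.810 m/s².
h = 25.46 m
25.46 m × (1 ft / 0.3048 m) = 83.54 ft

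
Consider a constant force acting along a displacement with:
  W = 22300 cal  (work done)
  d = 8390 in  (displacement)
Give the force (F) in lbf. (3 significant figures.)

Solving W = F·d for F: F = W/d.
W = 22300 cal = 93303 J; d = 8390 in = 213.1 m.
F = 437.8 N
437.8 N × (1 lbf / 4.448 N) = 98.43 lbf

98.4 lbf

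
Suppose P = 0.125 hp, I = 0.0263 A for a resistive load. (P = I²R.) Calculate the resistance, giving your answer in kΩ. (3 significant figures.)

Rearranging: R = P/I².
P = 0.125 hp = 93.21 W; I = 0.0263 A.
R = 1.348×10^5 Ω
1.348×10^5 Ω × (1 kΩ / 1000 Ω) = 134.8 kΩ

135 kΩ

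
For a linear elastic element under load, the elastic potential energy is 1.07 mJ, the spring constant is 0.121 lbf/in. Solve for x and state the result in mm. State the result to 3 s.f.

Rearranging: x = √(2U/k).
U = 1.07 mJ = 0.001070 J; k = 0.121 lbf/in = 21.19 N/m.
x = 0.01005 m
0.01005 m × (1 mm / 0.001000 m) = 10.05 mm

10.0 mm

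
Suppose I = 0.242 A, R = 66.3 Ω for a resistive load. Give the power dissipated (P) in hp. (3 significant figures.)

P is given directly by: P = I²R.
I = 0.242 A; R = 66.3 Ω.
P = 3.883 W
3.883 W × (1 hp / 745.7 W) = 0.005207 hp

0.00521 hp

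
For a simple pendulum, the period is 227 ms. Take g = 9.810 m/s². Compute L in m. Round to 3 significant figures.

0.0128 m

Rearranging T = 2π√(L/g) for L: L = g·(T/2π)².
T = 227 ms = 0.2270 s; g = 9.810 m/s².
L = 0.01280 m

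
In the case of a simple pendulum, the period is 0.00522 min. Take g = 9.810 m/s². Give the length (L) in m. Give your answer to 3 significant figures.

0.0244 m

Solving T = 2π√(L/g) for L: L = g·(T/2π)².
T = 0.00522 min = 0.3132 s; g = 9.810 m/s².
L = 0.02438 m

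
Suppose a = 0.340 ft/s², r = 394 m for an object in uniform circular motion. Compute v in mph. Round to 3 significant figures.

14.3 mph

Solving a = v²/r for v: v = √(a·r).
a = 0.340 ft/s² = 0.1036 m/s²; r = 394 m.
v = 6.390 m/s
6.390 m/s × (1 mph / 0.4470 m/s) = 14.29 mph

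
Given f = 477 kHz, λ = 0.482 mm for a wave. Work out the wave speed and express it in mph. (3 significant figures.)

v is given directly by: v = fλ.
f = 477 kHz = 4.770×10^5 Hz; λ = 0.482 mm = 4.820×10^-4 m.
v = 229.9 m/s
229.9 m/s × (1 mph / 0.4470 m/s) = 514.3 mph

514 mph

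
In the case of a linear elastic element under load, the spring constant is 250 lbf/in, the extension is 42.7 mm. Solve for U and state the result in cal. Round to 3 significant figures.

Directly: U = ½kx².
k = 250 lbf/in = 43782 N/m; x = 42.7 mm = 0.04270 m.
U = 39.91 J
39.91 J × (1 cal / 4.184 J) = 9.540 cal

9.54 cal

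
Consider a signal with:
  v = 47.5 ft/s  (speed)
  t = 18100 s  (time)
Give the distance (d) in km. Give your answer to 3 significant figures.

Solving v = d/t for d: d = v·t.
v = 47.5 ft/s = 14.48 m/s; t = 18100 s.
d = 2.621×10^5 m
2.621×10^5 m × (1 km / 1000 m) = 262.1 km

262 km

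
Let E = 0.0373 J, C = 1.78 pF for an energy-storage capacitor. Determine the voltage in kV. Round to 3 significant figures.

205 kV

Solving E = ½C·V² for V: V = √(2E/C).
E = 0.0373 J; C = 1.78 pF = 1.780×10^-12 F.
V = 2.047×10^5 V
2.047×10^5 V × (1 kV / 1000 V) = 204.7 kV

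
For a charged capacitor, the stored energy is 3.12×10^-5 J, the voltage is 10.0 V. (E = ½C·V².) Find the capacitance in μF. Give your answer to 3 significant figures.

Solving E = ½C·V² for C: C = 2E/V².
E = 3.12×10^-5 J; V = 10.0 V.
C = 6.240×10^-7 F
6.240×10^-7 F × (1 μF / 1.000×10^-6 F) = 0.6240 μF

0.624 μF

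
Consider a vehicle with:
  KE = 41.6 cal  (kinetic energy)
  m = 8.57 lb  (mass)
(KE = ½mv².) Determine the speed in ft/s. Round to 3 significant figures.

Solving KE = ½mv² for v: v = √(2·KE/m).
KE = 41.6 cal = 174.1 J; m = 8.57 lb = 3.887 kg.
v = 9.463 m/s
9.463 m/s × (1 ft/s / 0.3048 m/s) = 31.05 ft/s

31.0 ft/s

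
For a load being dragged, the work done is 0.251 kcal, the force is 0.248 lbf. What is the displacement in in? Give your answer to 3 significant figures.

Solving W = F·d for d: d = W/F.
W = 0.251 kcal = 1050 J; F = 0.248 lbf = 1.103 N.
d = 952.0 m
952.0 m × (1 in / 0.02540 m) = 37479 in

37500 in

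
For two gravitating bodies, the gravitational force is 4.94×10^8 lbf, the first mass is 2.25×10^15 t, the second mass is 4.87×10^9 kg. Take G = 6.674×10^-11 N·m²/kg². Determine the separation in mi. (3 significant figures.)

11.3 mi

Solving F = G·m₁·m₂/r² for r: r = √(G·m₁m₂/F).
F = 4.94×10^8 lbf = 2.197×10^9 N; m₁ = 2.25×10^15 t = 2.250×10^18 kg; m₂ = 4.87×10^9 kg; G = 6.674×10^-11 N·m²/kg².
r = 18243 m
18243 m × (1 mi / 1609 m) = 11.34 mi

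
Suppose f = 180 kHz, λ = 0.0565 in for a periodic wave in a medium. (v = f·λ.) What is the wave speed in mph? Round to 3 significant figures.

Directly: v = fλ.
f = 180 kHz = 1.800×10^5 Hz; λ = 0.0565 in = 0.001435 m.
v = 258.3 m/s
258.3 m/s × (1 mph / 0.4470 m/s) = 577.8 mph

578 mph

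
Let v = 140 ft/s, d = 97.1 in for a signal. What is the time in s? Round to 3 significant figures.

0.0578 s

Rearranging v = d/t for t: t = d/v.
v = 140 ft/s = 42.67 m/s; d = 97.1 in = 2.466 m.
t = 0.05780 s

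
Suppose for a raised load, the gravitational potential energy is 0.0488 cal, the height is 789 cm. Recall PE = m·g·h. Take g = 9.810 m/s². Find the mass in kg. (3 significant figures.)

0.00264 kg

Solving PE = m·g·h for m: m = PE/(g·h).
PE = 0.0488 cal = 0.2042 J; h = 789 cm = 7.890 m; g = 9.810 m/s².
m = 0.002638 kg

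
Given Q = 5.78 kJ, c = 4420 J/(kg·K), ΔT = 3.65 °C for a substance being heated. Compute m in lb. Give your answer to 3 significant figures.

Rearranging: m = Q/(c·ΔT).
Q = 5.78 kJ = 5780 J; c = 4420 J/(kg·K); ΔT = 3.65 °C = 3.650 K.
m = 0.3583 kg
0.3583 kg × (1 lb / 0.4536 kg) = 0.7899 lb

0.790 lb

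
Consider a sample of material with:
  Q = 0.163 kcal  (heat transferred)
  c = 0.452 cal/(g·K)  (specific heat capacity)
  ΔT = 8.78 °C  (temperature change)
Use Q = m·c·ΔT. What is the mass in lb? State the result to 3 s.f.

0.0906 lb

Rearranging: m = Q/(c·ΔT).
Q = 0.163 kcal = 682.0 J; c = 0.452 cal/(g·K) = 1891 J/(kg·K); ΔT = 8.78 °C = 8.780 K.
m = 0.04107 kg
0.04107 kg × (1 lb / 0.4536 kg) = 0.09055 lb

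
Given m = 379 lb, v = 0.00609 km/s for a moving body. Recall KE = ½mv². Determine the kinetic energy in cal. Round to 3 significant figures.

762 cal

Directly: KE = ½mv².
m = 379 lb = 171.9 kg; v = 0.00609 km/s = 6.090 m/s.
KE = 3188 J
3188 J × (1 cal / 4.184 J) = 761.9 cal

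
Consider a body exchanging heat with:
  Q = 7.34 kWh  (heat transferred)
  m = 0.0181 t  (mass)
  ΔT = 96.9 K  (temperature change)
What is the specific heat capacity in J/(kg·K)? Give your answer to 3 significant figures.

15100 J/(kg·K)

Solving Q = m·c·ΔT for c: c = Q/(m·ΔT).
Q = 7.34 kWh = 2.642×10^7 J; m = 0.0181 t = 18.10 kg; ΔT = 96.9 K.
c = 15066 J/(kg·K)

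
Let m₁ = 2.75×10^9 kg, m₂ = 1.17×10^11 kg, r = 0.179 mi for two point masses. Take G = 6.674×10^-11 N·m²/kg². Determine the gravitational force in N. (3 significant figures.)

From Newton's law of gravitation: F = Gm₁m₂/r².
m₁ = 2.75×10^9 kg; m₂ = 1.17×10^11 kg; r = 0.179 mi = 288.1 m; G = 6.674×10^-11 N·m²/kg².
F = 2.588×10^5 N

2.59×10^5 N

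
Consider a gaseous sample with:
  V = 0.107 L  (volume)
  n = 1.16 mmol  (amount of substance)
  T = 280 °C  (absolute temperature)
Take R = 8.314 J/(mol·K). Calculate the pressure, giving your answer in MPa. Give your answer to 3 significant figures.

0.0499 MPa

From the ideal-gas law: P = nRT/V.
V = 0.107 L = 1.070×10^-4 m³; n = 1.16 mmol = 0.001160 mol; T = 280 °C = 553.1 K; R = 8.314 J/(mol·K).
P = 49857 Pa  (the unit combination reduces to kg/(m·s²) = Pa)
49857 Pa × (1 MPa / 1.000×10^6 Pa) = 0.04986 MPa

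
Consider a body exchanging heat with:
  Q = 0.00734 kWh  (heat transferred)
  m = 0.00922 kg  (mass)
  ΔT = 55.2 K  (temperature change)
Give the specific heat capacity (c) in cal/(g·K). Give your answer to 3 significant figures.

Rearranging Q = m·c·ΔT for c: c = Q/(m·ΔT).
Q = 0.00734 kWh = 26424 J; m = 0.00922 kg; ΔT = 55.2 K.
c = 51919 J/(kg·K)
51919 J/(kg·K) × (1 cal/(g·K) / 4184 J/(kg·K)) = 12.41 cal/(g·K)

12.4 cal/(g·K)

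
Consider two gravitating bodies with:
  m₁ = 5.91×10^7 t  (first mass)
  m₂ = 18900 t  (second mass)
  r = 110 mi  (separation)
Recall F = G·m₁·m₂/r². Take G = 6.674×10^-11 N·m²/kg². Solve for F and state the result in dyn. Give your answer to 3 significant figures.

From Newton's law of gravitation: F = Gm₁m₂/r².
m₁ = 5.91×10^7 t = 5.910×10^10 kg; m₂ = 18900 t = 1.890×10^7 kg; r = 110 mi = 1.770×10^5 m; G = 6.674×10^-11 N·m²/kg².
F = 0.002379 N
0.002379 N × (1 dyn / 1.000×10^-5 N) = 237.9 dyn

238 dyn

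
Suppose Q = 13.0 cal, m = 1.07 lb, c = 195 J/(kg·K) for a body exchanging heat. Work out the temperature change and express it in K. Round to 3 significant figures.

0.575 K

Rearranging: ΔT = Q/(m·c).
Q = 13.0 cal = 54.39 J; m = 1.07 lb = 0.4853 kg; c = 195 J/(kg·K).
ΔT = 0.5747 K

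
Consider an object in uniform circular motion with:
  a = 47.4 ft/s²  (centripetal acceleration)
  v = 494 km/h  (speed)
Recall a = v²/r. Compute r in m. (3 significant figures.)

1300 m

Rearranging: r = v²/a.
a = 47.4 ft/s² = 14.45 m/s²; v = 494 km/h = 137.2 m/s.
r = 1303 m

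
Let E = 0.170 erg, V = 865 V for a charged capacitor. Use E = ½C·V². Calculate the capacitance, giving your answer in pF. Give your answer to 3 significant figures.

Rearranging: C = 2E/V².
E = 0.170 erg = 1.700×10^-8 J; V = 865 V.
C = 4.544×10^-14 F
4.544×10^-14 F × (1 pF / 1.000×10^-12 F) = 0.04544 pF

0.0454 pF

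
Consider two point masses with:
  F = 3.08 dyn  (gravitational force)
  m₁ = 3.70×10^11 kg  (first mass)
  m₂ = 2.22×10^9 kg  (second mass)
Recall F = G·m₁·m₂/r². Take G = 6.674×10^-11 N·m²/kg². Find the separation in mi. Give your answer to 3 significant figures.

26200 mi

Rearranging F = G·m₁·m₂/r² for r: r = √(G·m₁m₂/F).
F = 3.08 dyn = 3.080×10^-5 N; m₁ = 3.70×10^11 kg; m₂ = 2.22×10^9 kg; G = 6.674×10^-11 N·m²/kg².
r = 4.219×10^7 m
4.219×10^7 m × (1 mi / 1609 m) = 26215 mi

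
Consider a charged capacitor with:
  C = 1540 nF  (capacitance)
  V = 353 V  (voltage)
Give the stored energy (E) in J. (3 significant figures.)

E is given directly by: E = ½CV².
C = 1540 nF = 1.540×10^-6 F; V = 353 V.
E = 0.09595 J

0.0959 J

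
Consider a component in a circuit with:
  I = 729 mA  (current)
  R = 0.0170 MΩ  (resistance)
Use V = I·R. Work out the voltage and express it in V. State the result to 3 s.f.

12400 V

From Ohm's law: V = IR.
I = 729 mA = 0.7290 A; R = 0.0170 MΩ = 17000 Ω.
V = 12393 V  (the unit combination reduces to kg·m²/(A·s³) = V)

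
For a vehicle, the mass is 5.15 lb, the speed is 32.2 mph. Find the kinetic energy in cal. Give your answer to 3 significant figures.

57.8 cal

KE is given directly by: KE = ½mv².
m = 5.15 lb = 2.336 kg; v = 32.2 mph = 14.39 m/s.
KE = 242.0 J  (the unit combination reduces to kg·m²/s² = J)
242.0 J × (1 cal / 4.184 J) = 57.84 cal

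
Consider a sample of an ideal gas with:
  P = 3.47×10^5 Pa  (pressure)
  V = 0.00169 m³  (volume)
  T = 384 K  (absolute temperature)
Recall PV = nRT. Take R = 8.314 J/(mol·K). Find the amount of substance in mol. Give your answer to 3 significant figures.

From the ideal-gas law: n = PV/(RT).
P = 3.47×10^5 Pa; V = 0.00169 m³; T = 384 K; R = 8.314 J/(mol·K).
n = 0.1837 mol

0.184 mol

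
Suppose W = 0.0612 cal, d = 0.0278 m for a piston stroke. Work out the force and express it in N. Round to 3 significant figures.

Rearranging: F = W/d.
W = 0.0612 cal = 0.2561 J; d = 0.0278 m.
F = 9.211 N

9.21 N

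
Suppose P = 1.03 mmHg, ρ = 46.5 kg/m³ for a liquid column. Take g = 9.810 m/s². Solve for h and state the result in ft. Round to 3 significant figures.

Solving P = ρ·g·h for h: h = P/(ρ·g).
P = 1.03 mmHg = 137.3 Pa; ρ = 46.5 kg/m³; g = 9.810 m/s².
h = 0.3010 m
0.3010 m × (1 ft / 0.3048 m) = 0.9876 ft

0.988 ft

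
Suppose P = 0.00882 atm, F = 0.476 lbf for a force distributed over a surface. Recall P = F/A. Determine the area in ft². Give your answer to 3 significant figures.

0.0255 ft²

Rearranging P = F/A for A: A = F/P.
P = 0.00882 atm = 893.7 Pa; F = 0.476 lbf = 2.117 N.
A = 0.002369 m²
0.002369 m² × (1 ft² / 0.09290 m²) = 0.02550 ft²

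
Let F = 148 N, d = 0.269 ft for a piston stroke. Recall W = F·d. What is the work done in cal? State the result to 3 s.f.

2.90 cal

W is given directly by: W = F·d.
F = 148 N; d = 0.269 ft = 0.08199 m.
W = 12.13 J
12.13 J × (1 cal / 4.184 J) = 2.900 cal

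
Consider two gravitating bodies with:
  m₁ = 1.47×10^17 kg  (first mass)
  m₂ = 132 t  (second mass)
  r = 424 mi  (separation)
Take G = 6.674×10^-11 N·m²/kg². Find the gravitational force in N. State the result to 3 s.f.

From Newton's law of gravitation: F = Gm₁m₂/r².
m₁ = 1.47×10^17 kg; m₂ = 132 t = 1.320×10^5 kg; r = 424 mi = 6.824×10^5 m; G = 6.674×10^-11 N·m²/kg².
F = 2.781 N

2.78 N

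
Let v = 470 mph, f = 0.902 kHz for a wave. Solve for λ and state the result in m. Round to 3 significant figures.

0.233 m

Solving v = f·λ for λ: λ = v/f.
v = 470 mph = 210.1 m/s; f = 0.902 kHz = 902.0 Hz.
λ = 0.2329 m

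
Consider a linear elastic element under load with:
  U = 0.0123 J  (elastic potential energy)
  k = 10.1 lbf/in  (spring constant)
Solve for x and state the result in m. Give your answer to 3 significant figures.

0.00373 m

Solving U = ½k·x² for x: x = √(2U/k).
U = 0.0123 J; k = 10.1 lbf/in = 1769 N/m.
x = 0.003729 m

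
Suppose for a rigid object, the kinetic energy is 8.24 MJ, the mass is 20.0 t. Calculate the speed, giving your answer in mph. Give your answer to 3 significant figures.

64.2 mph

Rearranging KE = ½mv² for v: v = √(2·KE/m).
KE = 8.24 MJ = 8.240×10^6 J; m = 20.0 t = 20000 kg.
v = 28.71 m/s
28.71 m/s × (1 mph / 0.4470 m/s) = 64.21 mph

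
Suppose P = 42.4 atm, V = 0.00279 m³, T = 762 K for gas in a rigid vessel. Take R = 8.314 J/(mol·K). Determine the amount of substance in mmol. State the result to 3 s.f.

1890 mmol

Solving PV = nRT for n: n = PV/(RT).
P = 42.4 atm = 4.296×10^6 Pa; V = 0.00279 m³; T = 762 K; R = 8.314 J/(mol·K).
n = 1.892 mol
1.892 mol × (1 mmol / 0.001000 mol) = 1892 mmol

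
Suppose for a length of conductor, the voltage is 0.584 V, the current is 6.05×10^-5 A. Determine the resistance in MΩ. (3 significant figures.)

0.00965 MΩ

Solving V = I·R for R: R = V/I.
V = 0.584 V; I = 6.05×10^-5 A.
R = 9653 Ω
9653 Ω × (1 MΩ / 1.000×10^6 Ω) = 0.009653 MΩ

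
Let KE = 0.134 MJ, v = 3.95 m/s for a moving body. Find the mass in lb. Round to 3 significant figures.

Rearranging: m = 2·KE/v².
KE = 0.134 MJ = 1.340×10^5 J; v = 3.95 m/s.
m = 17177 kg
17177 kg × (1 lb / 0.4536 kg) = 37868 lb

37900 lb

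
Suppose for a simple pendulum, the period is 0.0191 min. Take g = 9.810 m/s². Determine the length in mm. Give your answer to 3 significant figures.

Solving T = 2π√(L/g) for L: L = g·(T/2π)².
T = 0.0191 min = 1.146 s; g = 9.810 m/s².
L = 0.3263 m
0.3263 m × (1 mm / 0.001000 m) = 326.3 mm

326 mm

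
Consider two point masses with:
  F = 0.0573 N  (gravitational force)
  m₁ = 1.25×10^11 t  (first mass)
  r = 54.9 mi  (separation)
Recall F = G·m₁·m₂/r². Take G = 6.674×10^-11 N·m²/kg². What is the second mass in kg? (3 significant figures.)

53600 kg

From Newton's law of gravitation: m₂ = F·r²/(G·m₁).
F = 0.0573 N; m₁ = 1.25×10^11 t = 1.250×10^14 kg; r = 54.9 mi = 88353 m; G = 6.674×10^-11 N·m²/kg².
m₂ = 53617 kg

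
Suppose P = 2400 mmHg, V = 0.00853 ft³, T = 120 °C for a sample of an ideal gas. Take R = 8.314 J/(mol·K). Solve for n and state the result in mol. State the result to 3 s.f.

From the ideal-gas law: n = PV/(RT).
P = 2400 mmHg = 3.200×10^5 Pa; V = 0.00853 ft³ = 2.415×10^-4 m³; T = 120 °C = 393.1 K; R = 8.314 J/(mol·K).
n = 0.02364 mol

0.0236 mol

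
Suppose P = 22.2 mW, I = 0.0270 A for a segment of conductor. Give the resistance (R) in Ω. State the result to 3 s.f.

30.5 Ω

Solving P = I²R for R: R = P/I².
P = 22.2 mW = 0.02220 W; I = 0.0270 A.
R = 30.45 Ω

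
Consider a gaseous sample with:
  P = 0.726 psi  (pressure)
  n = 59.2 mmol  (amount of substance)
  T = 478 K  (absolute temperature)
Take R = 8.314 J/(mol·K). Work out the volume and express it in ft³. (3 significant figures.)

From the ideal-gas law: V = nRT/P.
P = 0.726 psi = 5006 Pa; n = 59.2 mmol = 0.05920 mol; T = 478 K; R = 8.314 J/(mol·K).
V = 0.04700 m³
0.04700 m³ × (1 ft³ / 0.02832 m³) = 1.660 ft³

1.66 ft³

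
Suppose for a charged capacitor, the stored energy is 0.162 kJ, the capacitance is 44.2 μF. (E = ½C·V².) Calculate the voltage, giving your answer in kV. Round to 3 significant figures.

2.71 kV

Rearranging: V = √(2E/C).
E = 0.162 kJ = 162.0 J; C = 44.2 μF = 4.420×10^-5 F.
V = 2707 V
2707 V × (1 kV / 1000 V) = 2.707 kV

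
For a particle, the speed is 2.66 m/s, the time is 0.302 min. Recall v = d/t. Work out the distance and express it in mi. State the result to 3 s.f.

0.0299 mi

Rearranging: d = v·t.
v = 2.66 m/s; t = 0.302 min = 18.12 s.
d = 48.20 m
48.20 m × (1 mi / 1609 m) = 0.02995 mi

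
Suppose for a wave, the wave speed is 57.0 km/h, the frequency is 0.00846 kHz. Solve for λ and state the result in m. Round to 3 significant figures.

1.87 m

Rearranging: λ = v/f.
v = 57.0 km/h = 15.83 m/s; f = 0.00846 kHz = 8.460 Hz.
λ = 1.872 m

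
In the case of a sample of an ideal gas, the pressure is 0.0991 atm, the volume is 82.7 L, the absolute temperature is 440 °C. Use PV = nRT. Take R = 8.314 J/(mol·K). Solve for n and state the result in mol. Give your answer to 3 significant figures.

0.140 mol

Rearranging PV = nRT for n: n = PV/(RT).
P = 0.0991 atm = 10041 Pa; V = 82.7 L = 0.08270 m³; T = 440 °C = 713.1 K; R = 8.314 J/(mol·K).
n = 0.1401 mol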